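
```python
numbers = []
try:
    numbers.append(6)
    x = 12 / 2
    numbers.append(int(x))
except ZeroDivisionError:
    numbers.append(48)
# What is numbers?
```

Step-by-step execution trace:
1. try: `numbers.append(6)` → numbers = [6].
2. `x = 12 / 2` → x = 6.0. No exception raised.
3. `numbers.append(int(x))` → numbers = [6, 6].
4. `except ZeroDivisionError` is skipped (no exception was raised).
Result: [6, 6]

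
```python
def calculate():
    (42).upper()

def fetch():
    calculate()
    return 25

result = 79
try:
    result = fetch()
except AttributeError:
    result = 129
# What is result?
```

Step-by-step execution trace:
1. result starts at 79.
2. try: `fetch()` calls `calculate()`.
3. `calculate()` evaluates `(42).upper()`, which raises AttributeError; it propagates through fetch (uncaught).
4. `return 25` in fetch is not reached; the assignment to result does not complete.
5. `except AttributeError` matches → result = 129.
Result: 129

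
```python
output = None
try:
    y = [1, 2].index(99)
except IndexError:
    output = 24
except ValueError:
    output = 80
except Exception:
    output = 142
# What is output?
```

Step-by-step execution trace:
1. `y = [1, 2].index(99)` raises ValueError.
2. `except IndexError` does not match ValueError; skipped.
3. `except ValueError` matches → output = 80.
4. Remaining except clauses are skipped.
Result: 80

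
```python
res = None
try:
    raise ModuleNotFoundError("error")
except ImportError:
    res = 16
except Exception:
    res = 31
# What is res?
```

Step-by-step execution trace:
1. `raise ModuleNotFoundError(...)` raises ModuleNotFoundError.
2. `except ImportError` matches (ModuleNotFoundError is a subclass of ImportError) → res = 16.
3. `except Exception` is not reached.
Result: 16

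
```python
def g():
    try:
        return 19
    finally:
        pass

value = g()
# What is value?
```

Step-by-step execution trace:
1. `g()` enters try: `return 19` sets pending return value 19.
2. Before returning, `finally: pass` runs (no effect).
3. g() returns 19 → value = 19.
Result: 19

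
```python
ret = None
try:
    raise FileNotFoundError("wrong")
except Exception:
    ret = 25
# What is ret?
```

Step-by-step execution trace:
1. `raise FileNotFoundError(...)` raises FileNotFoundError.
2. `except Exception` matches (FileNotFoundError is a subclass of Exception) → ret = 25.
Result: 25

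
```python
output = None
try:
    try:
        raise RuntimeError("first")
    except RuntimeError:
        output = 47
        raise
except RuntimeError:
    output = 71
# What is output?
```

Step-by-step execution trace:
1. Inner try: `raise RuntimeError("first")` raises RuntimeError.
2. Inner `except RuntimeError` matches → output = 47.
3. bare `raise` re-raises the same RuntimeError.
4. Outer `except RuntimeError` matches → output = 71.
Result: 71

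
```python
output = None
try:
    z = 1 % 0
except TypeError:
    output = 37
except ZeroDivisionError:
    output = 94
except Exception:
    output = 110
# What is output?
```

Step-by-step execution trace:
1. `z = 1 % 0` raises ZeroDivisionError.
2. `except TypeError` does not match ZeroDivisionError; skipped.
3. `except ZeroDivisionError` matches → output = 94.
4. Remaining except clauses are skipped.
Result: 94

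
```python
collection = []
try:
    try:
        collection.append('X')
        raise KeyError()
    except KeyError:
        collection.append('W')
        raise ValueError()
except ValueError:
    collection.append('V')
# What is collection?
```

Step-by-step execution trace:
1. Inner try: `collection.append('X')` → collection = ['X'].
2. `raise KeyError()` raises KeyError.
3. Inner `except KeyError` matches → `collection.append('W')` → collection = ['X', 'W'].
4. `raise ValueError()` raises ValueError; propagates to outer try.
5. Outer `except ValueError` matches → `collection.append('V')` → collection = ['X', 'W', 'V'].
Result: ['X', 'W', 'V']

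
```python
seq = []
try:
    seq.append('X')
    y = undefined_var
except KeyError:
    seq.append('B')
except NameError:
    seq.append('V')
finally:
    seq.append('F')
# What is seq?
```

Step-by-step execution trace:
1. try: `seq.append('X')` → seq = ['X'].
2. `y = undefined_var` raises NameError.
3. `except KeyError` does not match NameError; skipped.
4. `except NameError` matches → `seq.append('V')` → seq = ['X', 'V'].
5. finally always runs: `seq.append('F')` → seq = ['X', 'V', 'F'].
Result: ['X', 'V', 'F']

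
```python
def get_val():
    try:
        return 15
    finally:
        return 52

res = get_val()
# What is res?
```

Step-by-step execution trace:
1. `get_val()` enters try: `return 15` sets pending return value 15.
2. Before returning, `finally: return 52` runs and overrides the pending return.
3. get_val() returns 52 → res = 52.
Result: 52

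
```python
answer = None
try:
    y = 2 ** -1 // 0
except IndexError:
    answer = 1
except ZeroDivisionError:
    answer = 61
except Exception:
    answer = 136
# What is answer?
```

Step-by-step execution trace:
1. `y = 2 ** -1 // 0` raises ZeroDivisionError.
2. `except IndexError` does not match ZeroDivisionError; skipped.
3. `except ZeroDivisionError` matches → answer = 61.
4. Remaining except clauses are skipped.
Result: 61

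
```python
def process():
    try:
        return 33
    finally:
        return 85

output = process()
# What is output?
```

Step-by-step execution trace:
1. `process()` enters try: `return 33` sets pending return value 33.
2. Before returning, `finally: return 85` runs and overrides the pending return.
3. process() returns 85 → output = 85.
Result: 85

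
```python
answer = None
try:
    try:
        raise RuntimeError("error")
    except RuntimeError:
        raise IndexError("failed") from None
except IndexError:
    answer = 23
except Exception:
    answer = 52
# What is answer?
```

Step-by-step execution trace:
1. Inner try raises RuntimeError; inner `except RuntimeError` catches it.
2. `raise IndexError(...) from None` raises IndexError (from None suppresses __context__, but the active exception is still IndexError).
3. Outer `except IndexError` matches → answer = 23.
4. `except Exception` is not reached.
Result: 23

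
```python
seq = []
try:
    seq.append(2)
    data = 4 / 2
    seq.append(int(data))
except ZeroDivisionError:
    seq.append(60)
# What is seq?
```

Step-by-step execution trace:
1. try: `seq.append(2)` → seq = [2].
2. `data = 4 / 2` → data = 2.0. No exception raised.
3. `seq.append(int(data))` → seq = [2, 2].
4. `except ZeroDivisionError` is skipped (no exception was raised).
Result: [2, 2]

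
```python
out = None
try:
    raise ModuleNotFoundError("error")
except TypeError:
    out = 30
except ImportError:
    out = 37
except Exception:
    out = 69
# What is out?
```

Step-by-step execution trace:
1. `raise ModuleNotFoundError(...)` raises ModuleNotFoundError.
2. `except TypeError` does not match (ModuleNotFoundError is not a subclass of TypeError); skipped.
3. `except ImportError` matches (ModuleNotFoundError is a subclass of ImportError) → out = 37.
4. `except Exception` is not reached.
Result: 37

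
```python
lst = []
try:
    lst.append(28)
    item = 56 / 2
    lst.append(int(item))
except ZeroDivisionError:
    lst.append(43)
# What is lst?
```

Step-by-step execution trace:
1. try: `lst.append(28)` → lst = [28].
2. `item = 56 / 2` → item = 28.0. No exception raised.
3. `lst.append(int(item))` → lst = [28, 28].
4. `except ZeroDivisionError` is skipped (no exception was raised).
Result: [28, 28]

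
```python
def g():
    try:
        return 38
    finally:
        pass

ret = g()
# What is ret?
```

Step-by-step execution trace:
1. `g()` enters try: `return 38` sets pending return value 38.
2. Before returning, `finally: pass` runs (no effect).
3. g() returns 38 → ret = 38.
Result: 38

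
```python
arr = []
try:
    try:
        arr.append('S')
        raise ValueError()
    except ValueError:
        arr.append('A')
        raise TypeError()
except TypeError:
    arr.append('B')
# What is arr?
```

Step-by-step execution trace:
1. Inner try: `arr.append('S')` → arr = ['S'].
2. `raise ValueError()` raises ValueError.
3. Inner `except ValueError` matches → `arr.append('A')` → arr = ['S', 'A'].
4. `raise TypeError()` raises TypeError; propagates to outer try.
5. Outer `except TypeError` matches → `arr.append('B')` → arr = ['S', 'A', 'B'].
Result: ['S', 'A', 'B']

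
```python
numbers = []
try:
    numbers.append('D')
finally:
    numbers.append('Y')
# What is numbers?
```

Step-by-step execution trace:
1. try: `numbers.append('D')` → numbers = ['D'].
2. The try body completes without raising.
3. finally always runs: `numbers.append('Y')` → numbers = ['D', 'Y'].
Result: ['D', 'Y']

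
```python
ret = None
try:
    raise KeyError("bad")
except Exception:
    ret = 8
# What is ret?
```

Step-by-step execution trace:
1. `raise KeyError(...)` raises KeyError.
2. `except Exception` matches (KeyError is a subclass of Exception) → ret = 8.
Result: 8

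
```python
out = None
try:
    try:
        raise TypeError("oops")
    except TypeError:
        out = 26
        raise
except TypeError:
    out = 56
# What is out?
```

Step-by-step execution trace:
1. Inner try: `raise TypeError("oops")` raises TypeError.
2. Inner `except TypeError` matches → out = 26.
3. bare `raise` re-raises the same TypeError.
4. Outer `except TypeError` matches → out = 56.
Result: 56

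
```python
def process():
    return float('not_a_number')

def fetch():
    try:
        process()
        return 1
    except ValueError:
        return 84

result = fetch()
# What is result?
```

Step-by-step execution trace:
1. `fetch()` calls `process()`.
2. `process()` evaluates `float('not_a_number')`, which raises ValueError; it propagates to the caller.
3. `return 1` is not reached.
4. `except ValueError` in fetch matches → returns 84.
5. result = 84.
Result: 84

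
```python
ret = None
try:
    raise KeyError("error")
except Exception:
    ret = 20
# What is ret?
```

Step-by-step execution trace:
1. `raise KeyError(...)` raises KeyError.
2. `except Exception` matches (KeyError is a subclass of Exception) → ret = 20.
Result: 20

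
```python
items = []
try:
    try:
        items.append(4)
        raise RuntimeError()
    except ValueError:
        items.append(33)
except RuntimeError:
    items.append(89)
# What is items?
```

Step-by-step execution trace:
1. Inner try: `items.append(4)` → items = [4].
2. `raise RuntimeError()` raises RuntimeError.
3. Inner `except ValueError` does not match RuntimeError; exception propagates to outer try.
4. Outer `except RuntimeError` matches → `items.append(89)` → items = [4, 89].
Result: [4, 89]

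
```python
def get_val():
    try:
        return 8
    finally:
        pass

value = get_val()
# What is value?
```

Step-by-step execution trace:
1. `get_val()` enters try: `return 8` sets pending return value 8.
2. Before returning, `finally: pass` runs (no effect).
3. get_val() returns 8 → value = 8.
Result: 8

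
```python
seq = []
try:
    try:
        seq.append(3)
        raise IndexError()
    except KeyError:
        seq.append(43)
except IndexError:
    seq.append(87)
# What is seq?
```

Step-by-step execution trace:
1. Inner try: `seq.append(3)` → seq = [3].
2. `raise IndexError()` raises IndexError.
3. Inner `except KeyError` does not match IndexError; exception propagates to outer try.
4. Outer `except IndexError` matches → `seq.append(87)` → seq = [3, 87].
Result: [3, 87]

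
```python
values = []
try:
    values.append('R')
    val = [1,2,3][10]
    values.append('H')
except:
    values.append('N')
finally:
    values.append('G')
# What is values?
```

Step-by-step execution trace:
1. try: `values.append('R')` → values = ['R'].
2. `val = [1,2,3][10]` raises IndexError; `values.append('H')` is not reached.
3. bare `except` matches → `values.append('N')` → values = ['R', 'N'].
4. finally always runs: `values.append('G')` → values = ['R', 'N', 'G'].
Result: ['R', 'N', 'G']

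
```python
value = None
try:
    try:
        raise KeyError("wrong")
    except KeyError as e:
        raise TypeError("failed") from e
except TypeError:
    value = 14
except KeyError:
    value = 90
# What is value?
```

Step-by-step execution trace:
1. Inner try raises KeyError; inner `except KeyError as e` catches it.
2. `raise TypeError(...) from e` raises TypeError (KeyError is attached as __cause__, but only TypeError is active).
3. Outer `except TypeError` matches → value = 14.
4. `except KeyError` is not reached.
Result: 14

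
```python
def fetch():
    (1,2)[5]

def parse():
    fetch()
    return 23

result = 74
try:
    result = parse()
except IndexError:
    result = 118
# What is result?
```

Step-by-step execution trace:
1. result starts at 74.
2. try: `parse()` calls `fetch()`.
3. `fetch()` evaluates `(1,2)[5]`, which raises IndexError; it propagates through parse (uncaught).
4. `return 23` in parse is not reached; the assignment to result does not complete.
5. `except IndexError` matches → result = 118.
Result: 118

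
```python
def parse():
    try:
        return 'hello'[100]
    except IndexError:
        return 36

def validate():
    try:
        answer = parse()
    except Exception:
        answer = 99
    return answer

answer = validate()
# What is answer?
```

Step-by-step execution trace:
1. `validate()` calls `parse()`.
2. In parse: `'hello'[100]` raises IndexError; `except IndexError` catches it → returns 36.
3. In validate: `answer = parse()` → answer = 36. No exception reaches validate.
4. `except Exception` is skipped; validate returns 36.
5. answer = 36.
Result: 36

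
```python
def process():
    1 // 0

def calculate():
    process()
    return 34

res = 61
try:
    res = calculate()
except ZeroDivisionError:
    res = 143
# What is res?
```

Step-by-step execution trace:
1. res starts at 61.
2. try: `calculate()` calls `process()`.
3. `process()` evaluates `1 // 0`, which raises ZeroDivisionError; it propagates through calculate (uncaught).
4. `return 34` in calculate is not reached; the assignment to res does not complete.
5. `except ZeroDivisionError` matches → res = 143.
Result: 143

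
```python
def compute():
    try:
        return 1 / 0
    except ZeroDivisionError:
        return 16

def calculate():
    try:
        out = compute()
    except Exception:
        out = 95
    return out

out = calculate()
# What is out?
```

Step-by-step execution trace:
1. `calculate()` calls `compute()`.
2. In compute: `1 / 0` raises ZeroDivisionError; `except ZeroDivisionError` catches it → returns 16.
3. In calculate: `out = compute()` → out = 16. No exception reaches calculate.
4. `except Exception` is skipped; calculate returns 16.
5. out = 16.
Result: 16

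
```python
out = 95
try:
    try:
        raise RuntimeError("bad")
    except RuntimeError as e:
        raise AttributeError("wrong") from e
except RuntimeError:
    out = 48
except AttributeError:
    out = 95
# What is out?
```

Step-by-step execution trace:
1. Inner try raises RuntimeError; inner `except RuntimeError as e` catches it.
2. `raise AttributeError(...) from e` raises AttributeError (RuntimeError is attached as __cause__, but only AttributeError is active).
3. Outer `except RuntimeError` does not match AttributeError; skipped.
4. Outer `except AttributeError` matches → out = 95.
Result: 95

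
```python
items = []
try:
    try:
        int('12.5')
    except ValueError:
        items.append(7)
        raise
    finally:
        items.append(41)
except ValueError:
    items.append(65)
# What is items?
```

Step-by-step execution trace:
1. Inner try: `int('12.5')` raises ValueError.
2. Inner `except ValueError` matches → `items.append(7)` → items = [7].
3. bare `raise` re-raises ValueError.
4. Inner `finally` runs during unwinding: `items.append(41)` → items = [7, 41].
5. Outer `except ValueError` matches → `items.append(65)` → items = [7, 41, 65].
Result: [7, 41, 65]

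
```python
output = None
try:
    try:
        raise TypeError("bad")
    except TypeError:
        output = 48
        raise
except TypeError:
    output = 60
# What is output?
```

Step-by-step execution trace:
1. Inner try: `raise TypeError("bad")` raises TypeError.
2. Inner `except TypeError` matches → output = 48.
3. bare `raise` re-raises the same TypeError.
4. Outer `except TypeError` matches → output = 60.
Result: 60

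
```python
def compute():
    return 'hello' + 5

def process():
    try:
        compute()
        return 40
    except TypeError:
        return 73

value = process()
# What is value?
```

Step-by-step execution trace:
1. `process()` calls `compute()`.
2. `compute()` evaluates `'hello' + 5`, which raises TypeError; it propagates to the caller.
3. `return 40` is not reached.
4. `except TypeError` in process matches → returns 73.
5. value = 73.
Result: 73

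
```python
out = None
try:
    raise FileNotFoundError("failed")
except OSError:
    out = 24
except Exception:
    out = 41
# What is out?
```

Step-by-step execution trace:
1. `raise FileNotFoundError(...)` raises FileNotFoundError.
2. `except OSError` matches (FileNotFoundError is a subclass of OSError) → out = 24.
3. `except Exception` is not reached.
Result: 24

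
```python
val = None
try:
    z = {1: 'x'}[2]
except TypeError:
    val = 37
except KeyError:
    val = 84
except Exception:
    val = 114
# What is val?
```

Step-by-step execution trace:
1. `z = {1: 'x'}[2]` raises KeyError.
2. `except TypeError` does not match KeyError; skipped.
3. `except KeyError` matches → val = 84.
4. Remaining except clauses are skipped.
Result: 84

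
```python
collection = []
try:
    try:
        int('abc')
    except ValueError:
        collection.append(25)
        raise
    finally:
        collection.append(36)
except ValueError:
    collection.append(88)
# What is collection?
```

Step-by-step execution trace:
1. Inner try: `int('abc')` raises ValueError.
2. Inner `except ValueError` matches → `collection.append(25)` → collection = [25].
3. bare `raise` re-raises ValueError.
4. Inner `finally` runs during unwinding: `collection.append(36)` → collection = [25, 36].
5. Outer `except ValueError` matches → `collection.append(88)` → collection = [25, 36, 88].
Result: [25, 36, 88]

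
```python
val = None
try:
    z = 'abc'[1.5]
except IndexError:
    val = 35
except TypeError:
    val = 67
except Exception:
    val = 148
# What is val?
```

Step-by-step execution trace:
1. `z = 'abc'[1.5]` raises TypeError.
2. `except IndexError` does not match TypeError; skipped.
3. `except TypeError` matches → val = 67.
4. Remaining except clauses are skipped.
Result: 67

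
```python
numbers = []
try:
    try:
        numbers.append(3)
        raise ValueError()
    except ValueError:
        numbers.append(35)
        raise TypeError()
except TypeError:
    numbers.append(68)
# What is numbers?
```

Step-by-step execution trace:
1. Inner try: `numbers.append(3)` → numbers = [3].
2. `raise ValueError()` raises ValueError.
3. Inner `except ValueError` matches → `numbers.append(35)` → numbers = [3, 35].
4. `raise TypeError()` raises TypeError; propagates to outer try.
5. Outer `except TypeError` matches → `numbers.append(68)` → numbers = [3, 35, 68].
Result: [3, 35, 68]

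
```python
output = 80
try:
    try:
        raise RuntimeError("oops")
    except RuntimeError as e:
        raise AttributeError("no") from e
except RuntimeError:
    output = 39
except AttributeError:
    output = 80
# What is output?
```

Step-by-step execution trace:
1. Inner try raises RuntimeError; inner `except RuntimeError as e` catches it.
2. `raise AttributeError(...) from e` raises AttributeError (RuntimeError is attached as __cause__, but only AttributeError is active).
3. Outer `except RuntimeError` does not match AttributeError; skipped.
4. Outer `except AttributeError` matches → output = 80.
Result: 80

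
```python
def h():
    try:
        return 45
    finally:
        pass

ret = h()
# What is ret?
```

Step-by-step execution trace:
1. `h()` enters try: `return 45` sets pending return value 45.
2. Before returning, `finally: pass` runs (no effect).
3. h() returns 45 → ret = 45.
Result: 45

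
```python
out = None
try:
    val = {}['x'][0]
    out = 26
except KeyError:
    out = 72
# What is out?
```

Step-by-step execution trace:
1. `val = {}['x'][0]` raises KeyError.
2. `out = 26` is not reached.
3. `except KeyError` matches → out = 72.
Result: 72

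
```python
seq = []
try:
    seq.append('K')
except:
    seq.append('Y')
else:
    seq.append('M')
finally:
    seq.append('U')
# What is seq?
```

Step-by-step execution trace:
1. try: `seq.append('K')` → seq = ['K']. No exception raised.
2. `except` is skipped.
3. `else` runs: `seq.append('M')` → seq = ['K', 'M'].
4. `finally` always runs: `seq.append('U')` → seq = ['K', 'M', 'U'].
Result: ['K', 'M', 'U']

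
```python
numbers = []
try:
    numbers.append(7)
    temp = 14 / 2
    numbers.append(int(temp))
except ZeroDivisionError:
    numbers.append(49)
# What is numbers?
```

Step-by-step execution trace:
1. try: `numbers.append(7)` → numbers = [7].
2. `temp = 14 / 2` → temp = 7.0. No exception raised.
3. `numbers.append(int(temp))` → numbers = [7, 7].
4. `except ZeroDivisionError` is skipped (no exception was raised).
Result: [7, 7]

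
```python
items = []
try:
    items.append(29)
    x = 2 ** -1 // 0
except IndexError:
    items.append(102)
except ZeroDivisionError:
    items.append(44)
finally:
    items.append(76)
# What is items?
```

Step-by-step execution trace:
1. try: `items.append(29)` → items = [29].
2. `x = 2 ** -1 // 0` raises ZeroDivisionError.
3. `except IndexError` does not match ZeroDivisionError; skipped.
4. `except ZeroDivisionError` matches → `items.append(44)` → items = [29, 44].
5. finally always runs: `items.append(76)` → items = [29, 44, 76].
Result: [29, 44, 76]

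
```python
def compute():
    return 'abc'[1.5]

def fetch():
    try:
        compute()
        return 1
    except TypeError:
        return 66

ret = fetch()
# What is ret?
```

Step-by-step execution trace:
1. `fetch()` calls `compute()`.
2. `compute()` evaluates `'abc'[1.5]`, which raises TypeError; it propagates to the caller.
3. `return 1` is not reached.
4. `except TypeError` in fetch matches → returns 66.
5. ret = 66.
Result: 66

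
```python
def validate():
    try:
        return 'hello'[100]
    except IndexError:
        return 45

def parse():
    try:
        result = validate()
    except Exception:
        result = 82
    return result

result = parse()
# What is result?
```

Step-by-step execution trace:
1. `parse()` calls `validate()`.
2. In validate: `'hello'[100]` raises IndexError; `except IndexError` catches it → returns 45.
3. In parse: `result = validate()` → result = 45. No exception reaches parse.
4. `except Exception` is skipped; parse returns 45.
5. result = 45.
Result: 45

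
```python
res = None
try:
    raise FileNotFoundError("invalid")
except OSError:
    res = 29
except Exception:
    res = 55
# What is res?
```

Step-by-step execution trace:
1. `raise FileNotFoundError(...)` raises FileNotFoundError.
2. `except OSError` matches (FileNotFoundError is a subclass of OSError) → res = 29.
3. `except Exception` is not reached.
Result: 29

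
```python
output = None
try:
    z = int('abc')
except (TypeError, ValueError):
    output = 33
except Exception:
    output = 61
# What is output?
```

Step-by-step execution trace:
1. `z = int('abc')` raises ValueError.
2. `except (TypeError, ValueError)` matches (ValueError is in the tuple) → output = 33.
3. `except Exception` is not reached.
Result: 33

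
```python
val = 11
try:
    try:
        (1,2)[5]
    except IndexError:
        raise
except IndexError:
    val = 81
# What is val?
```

Step-by-step execution trace:
1. Inner try: `(1,2)[5]` raises IndexError.
2. Inner `except IndexError` matches; bare `raise` re-raises the same IndexError.
3. Outer `except IndexError` matches → val = 81.
Result: 81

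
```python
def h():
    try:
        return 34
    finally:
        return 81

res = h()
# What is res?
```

Step-by-step execution trace:
1. `h()` enters try: `return 34` sets pending return value 34.
2. Before returning, `finally: return 81` runs and overrides the pending return.
3. h() returns 81 → res = 81.
Result: 81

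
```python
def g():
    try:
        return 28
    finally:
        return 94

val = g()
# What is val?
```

Step-by-step execution trace:
1. `g()` enters try: `return 28` sets pending return value 28.
2. Before returning, `finally: return 94` runs and overrides the pending return.
3. g() returns 94 → val = 94.
Result: 94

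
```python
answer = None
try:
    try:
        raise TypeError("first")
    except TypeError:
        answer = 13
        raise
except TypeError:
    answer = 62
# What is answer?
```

Step-by-step execution trace:
1. Inner try: `raise TypeError("first")` raises TypeError.
2. Inner `except TypeError` matches → answer = 13.
3. bare `raise` re-raises the same TypeError.
4. Outer `except TypeError` matches → answer = 62.
Result: 62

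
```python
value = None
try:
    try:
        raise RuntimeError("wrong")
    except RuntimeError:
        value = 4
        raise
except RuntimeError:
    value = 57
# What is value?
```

Step-by-step execution trace:
1. Inner try: `raise RuntimeError("wrong")` raises RuntimeError.
2. Inner `except RuntimeError` matches → value = 4.
3. bare `raise` re-raises the same RuntimeError.
4. Outer `except RuntimeError` matches → value = 57.
Result: 57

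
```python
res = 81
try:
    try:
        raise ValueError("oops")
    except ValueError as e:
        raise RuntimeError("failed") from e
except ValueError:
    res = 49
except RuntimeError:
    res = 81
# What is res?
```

Step-by-step execution trace:
1. Inner try raises ValueError; inner `except ValueError as e` catches it.
2. `raise RuntimeError(...) from e` raises RuntimeError (ValueError is attached as __cause__, but only RuntimeError is active).
3. Outer `except ValueError` does not match RuntimeError; skipped.
4. Outer `except RuntimeError` matches → res = 81.
Result: 81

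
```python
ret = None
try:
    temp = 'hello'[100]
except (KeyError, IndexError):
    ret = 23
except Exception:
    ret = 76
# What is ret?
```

Step-by-step execution trace:
1. `temp = 'hello'[100]` raises IndexError.
2. `except (KeyError, IndexError)` matches (IndexError is in the tuple) → ret = 23.
3. `except Exception` is not reached.
Result: 23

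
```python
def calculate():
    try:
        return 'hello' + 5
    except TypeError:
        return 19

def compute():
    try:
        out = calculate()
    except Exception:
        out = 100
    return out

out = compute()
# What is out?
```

Step-by-step execution trace:
1. `compute()` calls `calculate()`.
2. In calculate: `'hello' + 5` raises TypeError; `except TypeError` catches it → returns 19.
3. In compute: `out = calculate()` → out = 19. No exception reaches compute.
4. `except Exception` is skipped; compute returns 19.
5. out = 19.
Result: 19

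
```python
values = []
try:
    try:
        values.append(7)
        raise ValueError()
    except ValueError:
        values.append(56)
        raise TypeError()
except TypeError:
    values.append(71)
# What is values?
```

Step-by-step execution trace:
1. Inner try: `values.append(7)` → values = [7].
2. `raise ValueError()` raises ValueError.
3. Inner `except ValueError` matches → `values.append(56)` → values = [7, 56].
4. `raise TypeError()` raises TypeError; propagates to outer try.
5. Outer `except TypeError` matches → `values.append(71)` → values = [7, 56, 71].
Result: [7, 56, 71]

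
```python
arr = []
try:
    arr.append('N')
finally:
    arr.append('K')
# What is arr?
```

Step-by-step execution trace:
1. try: `arr.append('N')` → arr = ['N'].
2. The try body completes without raising.
3. finally always runs: `arr.append('K')` → arr = ['N', 'K'].
Result: ['N', 'K']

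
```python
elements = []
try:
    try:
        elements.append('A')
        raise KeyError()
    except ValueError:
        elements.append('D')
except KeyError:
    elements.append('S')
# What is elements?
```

Step-by-step execution trace:
1. Inner try: `elements.append('A')` → elements = ['A'].
2. `raise KeyError()` raises KeyError.
3. Inner `except ValueError` does not match KeyError; exception propagates to outer try.
4. Outer `except KeyError` matches → `elements.append('S')` → elements = ['A', 'S'].
Result: ['A', 'S']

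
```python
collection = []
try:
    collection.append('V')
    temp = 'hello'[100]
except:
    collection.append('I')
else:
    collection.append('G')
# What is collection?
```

Step-by-step execution trace:
1. try: `collection.append('V')` → collection = ['V'].
2. `temp = 'hello'[100]` raises IndexError.
3. bare `except` matches → `collection.append('I')` → collection = ['V', 'I'].
4. `else` is skipped (an exception was raised).
Result: ['V', 'I']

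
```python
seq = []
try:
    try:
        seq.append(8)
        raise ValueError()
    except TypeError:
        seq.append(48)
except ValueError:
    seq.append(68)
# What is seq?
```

Step-by-step execution trace:
1. Inner try: `seq.append(8)` → seq = [8].
2. `raise ValueError()` raises ValueError.
3. Inner `except TypeError` does not match ValueError; exception propagates to outer try.
4. Outer `except ValueError` matches → `seq.append(68)` → seq = [8, 68].
Result: [8, 68]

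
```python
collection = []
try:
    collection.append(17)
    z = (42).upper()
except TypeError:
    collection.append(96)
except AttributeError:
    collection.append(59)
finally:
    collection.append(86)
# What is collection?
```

Step-by-step execution trace:
1. try: `collection.append(17)` → collection = [17].
2. `z = (42).upper()` raises AttributeError.
3. `except TypeError` does not match AttributeError; skipped.
4. `except AttributeError` matches → `collection.append(59)` → collection = [17, 59].
5. finally always runs: `collection.append(86)` → collection = [17, 59, 86].
Result: [17, 59, 86]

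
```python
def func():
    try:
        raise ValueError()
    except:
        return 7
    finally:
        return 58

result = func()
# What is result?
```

Step-by-step execution trace:
1. `func()` enters try: `raise ValueError()` raises ValueError.
2. bare `except` matches → `return 7` sets pending return value 7.
3. Before returning, `finally: return 58` runs and overrides the pending return.
4. func() returns 58 → result = 58.
Result: 58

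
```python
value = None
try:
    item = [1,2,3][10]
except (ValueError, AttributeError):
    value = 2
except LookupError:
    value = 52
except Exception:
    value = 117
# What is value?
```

Step-by-step execution trace:
1. `item = [1,2,3][10]` raises IndexError.
2. `except (ValueError, AttributeError)` does not match IndexError; skipped.
3. `except LookupError` matches (IndexError is a subclass of LookupError) → value = 52.
4. `except Exception` is not reached.
Result: 52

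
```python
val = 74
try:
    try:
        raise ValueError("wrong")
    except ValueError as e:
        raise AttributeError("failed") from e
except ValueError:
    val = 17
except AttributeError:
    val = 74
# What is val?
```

Step-by-step execution trace:
1. Inner try raises ValueError; inner `except ValueError as e` catches it.
2. `raise AttributeError(...) from e` raises AttributeError (ValueError is attached as __cause__, but only AttributeError is active).
3. Outer `except ValueError` does not match AttributeError; skipped.
4. Outer `except AttributeError` matches → val = 74.
Result: 74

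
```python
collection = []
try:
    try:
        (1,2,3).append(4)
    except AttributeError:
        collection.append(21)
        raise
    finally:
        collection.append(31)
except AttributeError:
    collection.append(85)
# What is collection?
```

Step-by-step execution trace:
1. Inner try: `(1,2,3).append(4)` raises AttributeError.
2. Inner `except AttributeError` matches → `collection.append(21)` → collection = [21].
3. bare `raise` re-raises AttributeError.
4. Inner `finally` runs during unwinding: `collection.append(31)` → collection = [21, 31].
5. Outer `except AttributeError` matches → `collection.append(85)` → collection = [21, 31, 85].
Result: [21, 31, 85]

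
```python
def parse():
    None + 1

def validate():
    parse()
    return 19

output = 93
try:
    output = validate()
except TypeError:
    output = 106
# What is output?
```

Step-by-step execution trace:
1. output starts at 93.
2. try: `validate()` calls `parse()`.
3. `parse()` evaluates `None + 1`, which raises TypeError; it propagates through validate (uncaught).
4. `return 19` in validate is not reached; the assignment to output does not complete.
5. `except TypeError` matches → output = 106.
Result: 106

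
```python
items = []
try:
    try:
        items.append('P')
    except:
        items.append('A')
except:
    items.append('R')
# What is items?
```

Step-by-step execution trace:
1. Inner try: `items.append('P')` → items = ['P']. No exception raised.
2. Inner `except` is skipped.
3. Inner try completes normally; outer `except` is skipped.
Result: ['P']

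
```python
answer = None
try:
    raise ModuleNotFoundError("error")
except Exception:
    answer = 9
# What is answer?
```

Step-by-step execution trace:
1. `raise ModuleNotFoundError(...)` raises ModuleNotFoundError.
2. `except Exception` matches (ModuleNotFoundError is a subclass of Exception) → answer = 9.
Result: 9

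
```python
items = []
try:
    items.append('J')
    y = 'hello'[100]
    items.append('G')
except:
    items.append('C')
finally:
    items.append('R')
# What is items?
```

Step-by-step execution trace:
1. try: `items.append('J')` → items = ['J'].
2. `y = 'hello'[100]` raises IndexError; `items.append('G')` is not reached.
3. bare `except` matches → `items.append('C')` → items = ['J', 'C'].
4. finally always runs: `items.append('R')` → items = ['J', 'C', 'R'].
Result: ['J', 'C', 'R']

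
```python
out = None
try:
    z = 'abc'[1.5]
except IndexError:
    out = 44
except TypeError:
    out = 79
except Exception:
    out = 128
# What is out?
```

Step-by-step execution trace:
1. `z = 'abc'[1.5]` raises TypeError.
2. `except IndexError` does not match TypeError; skipped.
3. `except TypeError` matches → out = 79.
4. Remaining except clauses are skipped.
Result: 79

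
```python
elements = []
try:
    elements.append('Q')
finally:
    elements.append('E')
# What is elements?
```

Step-by-step execution trace:
1. try: `elements.append('Q')` → elements = ['Q'].
2. The try body completes without raising.
3. finally always runs: `elements.append('E')` → elements = ['Q', 'E'].
Result: ['Q', 'E']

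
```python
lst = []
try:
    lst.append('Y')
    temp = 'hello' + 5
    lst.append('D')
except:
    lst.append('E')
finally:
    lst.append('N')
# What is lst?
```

Step-by-step execution trace:
1. try: `lst.append('Y')` → lst = ['Y'].
2. `temp = 'hello' + 5` raises TypeError; `lst.append('D')` is not reached.
3. bare `except` matches → `lst.append('E')` → lst = ['Y', 'E'].
4. finally always runs: `lst.append('N')` → lst = ['Y', 'E', 'N'].
Result: ['Y', 'E', 'N']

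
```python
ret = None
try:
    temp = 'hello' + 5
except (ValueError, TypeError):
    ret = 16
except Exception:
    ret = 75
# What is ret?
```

Step-by-step execution trace:
1. `temp = 'hello' + 5` raises TypeError.
2. `except (ValueError, TypeError)` matches (TypeError is in the tuple) → ret = 16.
3. `except Exception` is not reached.
Result: 16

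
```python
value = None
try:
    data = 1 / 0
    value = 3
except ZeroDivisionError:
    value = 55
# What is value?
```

Step-by-step execution trace:
1. `data = 1 / 0` raises ZeroDivisionError.
2. `value = 3` is not reached.
3. `except ZeroDivisionError` matches → value = 55.
Result: 55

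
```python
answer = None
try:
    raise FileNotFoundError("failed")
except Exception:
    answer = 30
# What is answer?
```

Step-by-step execution trace:
1. `raise FileNotFoundError(...)` raises FileNotFoundError.
2. `except Exception` matches (FileNotFoundError is a subclass of Exception) → answer = 30.
Result: 30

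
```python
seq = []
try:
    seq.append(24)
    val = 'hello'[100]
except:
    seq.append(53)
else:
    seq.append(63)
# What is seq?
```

Step-by-step execution trace:
1. try: `seq.append(24)` → seq = [24].
2. `val = 'hello'[100]` raises IndexError.
3. bare `except` matches → `seq.append(53)` → seq = [24, 53].
4. `else` is skipped (an exception was raised).
Result: [24, 53]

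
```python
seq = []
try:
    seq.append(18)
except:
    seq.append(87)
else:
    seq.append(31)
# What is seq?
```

Step-by-step execution trace:
1. try: `seq.append(18)` → seq = [18]. No exception raised.
2. `except` is skipped.
3. `else` runs (try completed without exception): `seq.append(31)` → seq = [18, 31].
Result: [18, 31]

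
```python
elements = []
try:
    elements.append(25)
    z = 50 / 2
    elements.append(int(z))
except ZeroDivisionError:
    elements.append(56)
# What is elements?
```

Step-by-step execution trace:
1. try: `elements.append(25)` → elements = [25].
2. `z = 50 / 2` → z = 25.0. No exception raised.
3. `elements.append(int(z))` → elements = [25, 25].
4. `except ZeroDivisionError` is skipped (no exception was raised).
Result: [25, 25]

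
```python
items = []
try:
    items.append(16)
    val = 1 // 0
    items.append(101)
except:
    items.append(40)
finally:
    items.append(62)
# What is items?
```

Step-by-step execution trace:
1. try: `items.append(16)` → items = [16].
2. `val = 1 // 0` raises ZeroDivisionError; `items.append(101)` is not reached.
3. bare `except` matches → `items.append(40)` → items = [16, 40].
4. finally always runs: `items.append(62)` → items = [16, 40, 62].
Result: [16, 40, 62]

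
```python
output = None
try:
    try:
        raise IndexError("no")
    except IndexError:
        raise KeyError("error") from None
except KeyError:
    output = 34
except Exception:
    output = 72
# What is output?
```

Step-by-step execution trace:
1. Inner try raises IndexError; inner `except IndexError` catches it.
2. `raise KeyError(...) from None` raises KeyError (from None suppresses __context__, but the active exception is still KeyError).
3. Outer `except KeyError` matches → output = 34.
4. `except Exception` is not reached.
Result: 34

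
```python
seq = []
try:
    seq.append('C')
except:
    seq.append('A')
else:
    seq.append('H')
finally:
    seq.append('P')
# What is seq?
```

Step-by-step execution trace:
1. try: `seq.append('C')` → seq = ['C']. No exception raised.
2. `except` is skipped.
3. `else` runs: `seq.append('H')` → seq = ['C', 'H'].
4. `finally` always runs: `seq.append('P')` → seq = ['C', 'H', 'P'].
Result: ['C', 'H', 'P']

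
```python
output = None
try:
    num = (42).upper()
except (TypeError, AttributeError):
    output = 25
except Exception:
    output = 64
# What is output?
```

Step-by-step execution trace:
1. `num = (42).upper()` raises AttributeError.
2. `except (TypeError, AttributeError)` matches (AttributeError is in the tuple) → output = 25.
3. `except Exception` is not reached.
Result: 25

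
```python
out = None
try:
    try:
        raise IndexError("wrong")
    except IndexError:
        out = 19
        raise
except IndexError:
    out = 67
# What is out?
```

Step-by-step execution trace:
1. Inner try: `raise IndexError("wrong")` raises IndexError.
2. Inner `except IndexError` matches → out = 19.
3. bare `raise` re-raises the same IndexError.
4. Outer `except IndexError` matches → out = 67.
Result: 67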